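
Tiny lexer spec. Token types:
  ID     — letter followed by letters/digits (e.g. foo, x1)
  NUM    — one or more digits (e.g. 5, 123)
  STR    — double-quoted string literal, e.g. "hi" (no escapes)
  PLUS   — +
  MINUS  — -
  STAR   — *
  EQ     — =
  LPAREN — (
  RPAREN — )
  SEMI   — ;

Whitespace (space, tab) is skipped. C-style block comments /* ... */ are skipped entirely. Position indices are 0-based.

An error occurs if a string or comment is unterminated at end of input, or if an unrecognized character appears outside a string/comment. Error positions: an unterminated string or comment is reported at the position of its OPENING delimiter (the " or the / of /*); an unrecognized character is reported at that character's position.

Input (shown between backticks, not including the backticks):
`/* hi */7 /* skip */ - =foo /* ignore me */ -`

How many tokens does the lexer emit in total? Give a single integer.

Answer: 5

Derivation:
pos=0: enter COMMENT mode (saw '/*')
exit COMMENT mode (now at pos=8)
pos=8: emit NUM '7' (now at pos=9)
pos=10: enter COMMENT mode (saw '/*')
exit COMMENT mode (now at pos=20)
pos=21: emit MINUS '-'
pos=23: emit EQ '='
pos=24: emit ID 'foo' (now at pos=27)
pos=28: enter COMMENT mode (saw '/*')
exit COMMENT mode (now at pos=43)
pos=44: emit MINUS '-'
DONE. 5 tokens: [NUM, MINUS, EQ, ID, MINUS]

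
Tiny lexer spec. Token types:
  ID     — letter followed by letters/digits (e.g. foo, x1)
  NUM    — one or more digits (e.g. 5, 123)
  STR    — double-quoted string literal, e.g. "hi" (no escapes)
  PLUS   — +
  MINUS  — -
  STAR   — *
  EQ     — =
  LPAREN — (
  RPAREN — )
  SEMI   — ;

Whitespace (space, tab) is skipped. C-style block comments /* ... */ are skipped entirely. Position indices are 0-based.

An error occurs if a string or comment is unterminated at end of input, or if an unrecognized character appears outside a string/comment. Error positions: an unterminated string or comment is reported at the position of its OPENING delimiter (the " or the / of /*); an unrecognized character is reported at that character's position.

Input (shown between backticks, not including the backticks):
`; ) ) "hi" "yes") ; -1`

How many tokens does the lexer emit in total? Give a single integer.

Answer: 9

Derivation:
pos=0: emit SEMI ';'
pos=2: emit RPAREN ')'
pos=4: emit RPAREN ')'
pos=6: enter STRING mode
pos=6: emit STR "hi" (now at pos=10)
pos=11: enter STRING mode
pos=11: emit STR "yes" (now at pos=16)
pos=16: emit RPAREN ')'
pos=18: emit SEMI ';'
pos=20: emit MINUS '-'
pos=21: emit NUM '1' (now at pos=22)
DONE. 9 tokens: [SEMI, RPAREN, RPAREN, STR, STR, RPAREN, SEMI, MINUS, NUM]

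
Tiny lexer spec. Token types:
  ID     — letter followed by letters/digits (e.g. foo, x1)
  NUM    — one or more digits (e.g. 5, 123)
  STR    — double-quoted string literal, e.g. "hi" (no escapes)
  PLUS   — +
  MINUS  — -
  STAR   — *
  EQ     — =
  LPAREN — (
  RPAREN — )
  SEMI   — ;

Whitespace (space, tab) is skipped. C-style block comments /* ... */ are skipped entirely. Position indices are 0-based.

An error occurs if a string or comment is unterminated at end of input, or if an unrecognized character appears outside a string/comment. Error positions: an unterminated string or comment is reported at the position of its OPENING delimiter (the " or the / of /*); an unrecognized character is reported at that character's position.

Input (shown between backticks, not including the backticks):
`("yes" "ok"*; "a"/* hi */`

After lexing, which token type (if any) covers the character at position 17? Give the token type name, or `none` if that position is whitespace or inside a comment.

Answer: none

Derivation:
pos=0: emit LPAREN '('
pos=1: enter STRING mode
pos=1: emit STR "yes" (now at pos=6)
pos=7: enter STRING mode
pos=7: emit STR "ok" (now at pos=11)
pos=11: emit STAR '*'
pos=12: emit SEMI ';'
pos=14: enter STRING mode
pos=14: emit STR "a" (now at pos=17)
pos=17: enter COMMENT mode (saw '/*')
exit COMMENT mode (now at pos=25)
DONE. 6 tokens: [LPAREN, STR, STR, STAR, SEMI, STR]
Position 17: char is '/' -> none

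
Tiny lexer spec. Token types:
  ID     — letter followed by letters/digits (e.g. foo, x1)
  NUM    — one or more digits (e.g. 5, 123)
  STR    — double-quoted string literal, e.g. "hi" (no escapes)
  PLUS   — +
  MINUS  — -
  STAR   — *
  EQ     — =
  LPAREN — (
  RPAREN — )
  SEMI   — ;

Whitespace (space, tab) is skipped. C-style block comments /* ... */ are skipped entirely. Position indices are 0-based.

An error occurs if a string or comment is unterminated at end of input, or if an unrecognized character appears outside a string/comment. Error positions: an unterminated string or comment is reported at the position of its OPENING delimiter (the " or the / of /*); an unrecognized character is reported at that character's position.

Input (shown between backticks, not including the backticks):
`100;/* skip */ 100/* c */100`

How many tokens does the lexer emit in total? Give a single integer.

pos=0: emit NUM '100' (now at pos=3)
pos=3: emit SEMI ';'
pos=4: enter COMMENT mode (saw '/*')
exit COMMENT mode (now at pos=14)
pos=15: emit NUM '100' (now at pos=18)
pos=18: enter COMMENT mode (saw '/*')
exit COMMENT mode (now at pos=25)
pos=25: emit NUM '100' (now at pos=28)
DONE. 4 tokens: [NUM, SEMI, NUM, NUM]

Answer: 4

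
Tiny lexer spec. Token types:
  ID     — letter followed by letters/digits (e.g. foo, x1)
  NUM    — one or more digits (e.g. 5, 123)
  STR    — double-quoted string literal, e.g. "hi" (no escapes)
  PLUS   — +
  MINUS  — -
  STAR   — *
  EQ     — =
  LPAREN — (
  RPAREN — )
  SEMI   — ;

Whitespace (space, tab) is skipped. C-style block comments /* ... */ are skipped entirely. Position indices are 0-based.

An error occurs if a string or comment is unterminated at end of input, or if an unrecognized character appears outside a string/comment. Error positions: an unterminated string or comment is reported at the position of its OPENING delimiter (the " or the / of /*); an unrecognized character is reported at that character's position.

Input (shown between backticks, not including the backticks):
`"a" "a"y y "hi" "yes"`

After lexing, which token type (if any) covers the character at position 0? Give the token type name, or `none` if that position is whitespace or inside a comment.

pos=0: enter STRING mode
pos=0: emit STR "a" (now at pos=3)
pos=4: enter STRING mode
pos=4: emit STR "a" (now at pos=7)
pos=7: emit ID 'y' (now at pos=8)
pos=9: emit ID 'y' (now at pos=10)
pos=11: enter STRING mode
pos=11: emit STR "hi" (now at pos=15)
pos=16: enter STRING mode
pos=16: emit STR "yes" (now at pos=21)
DONE. 6 tokens: [STR, STR, ID, ID, STR, STR]
Position 0: char is '"' -> STR

Answer: STR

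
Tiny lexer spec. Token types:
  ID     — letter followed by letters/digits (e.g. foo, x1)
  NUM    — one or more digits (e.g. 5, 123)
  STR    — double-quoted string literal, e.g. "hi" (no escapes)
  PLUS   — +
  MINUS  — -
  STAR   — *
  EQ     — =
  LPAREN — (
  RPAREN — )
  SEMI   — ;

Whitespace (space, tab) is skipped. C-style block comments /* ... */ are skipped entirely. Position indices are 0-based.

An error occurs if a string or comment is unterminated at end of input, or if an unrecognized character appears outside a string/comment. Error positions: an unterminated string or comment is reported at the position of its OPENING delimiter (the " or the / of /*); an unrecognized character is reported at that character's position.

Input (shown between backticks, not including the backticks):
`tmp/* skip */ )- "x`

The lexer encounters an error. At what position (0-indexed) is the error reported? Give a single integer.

Answer: 17

Derivation:
pos=0: emit ID 'tmp' (now at pos=3)
pos=3: enter COMMENT mode (saw '/*')
exit COMMENT mode (now at pos=13)
pos=14: emit RPAREN ')'
pos=15: emit MINUS '-'
pos=17: enter STRING mode
pos=17: ERROR — unterminated string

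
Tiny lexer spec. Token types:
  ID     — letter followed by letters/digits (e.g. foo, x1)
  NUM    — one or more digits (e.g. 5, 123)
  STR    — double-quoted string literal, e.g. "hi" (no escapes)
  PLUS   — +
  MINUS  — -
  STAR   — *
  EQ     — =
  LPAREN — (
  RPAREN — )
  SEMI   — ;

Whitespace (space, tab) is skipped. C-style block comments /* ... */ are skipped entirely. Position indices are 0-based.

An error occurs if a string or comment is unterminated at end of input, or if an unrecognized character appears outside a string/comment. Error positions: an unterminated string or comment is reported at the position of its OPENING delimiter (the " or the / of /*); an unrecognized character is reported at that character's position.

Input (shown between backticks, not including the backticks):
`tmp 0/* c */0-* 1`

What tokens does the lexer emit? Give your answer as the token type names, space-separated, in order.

Answer: ID NUM NUM MINUS STAR NUM

Derivation:
pos=0: emit ID 'tmp' (now at pos=3)
pos=4: emit NUM '0' (now at pos=5)
pos=5: enter COMMENT mode (saw '/*')
exit COMMENT mode (now at pos=12)
pos=12: emit NUM '0' (now at pos=13)
pos=13: emit MINUS '-'
pos=14: emit STAR '*'
pos=16: emit NUM '1' (now at pos=17)
DONE. 6 tokens: [ID, NUM, NUM, MINUS, STAR, NUM]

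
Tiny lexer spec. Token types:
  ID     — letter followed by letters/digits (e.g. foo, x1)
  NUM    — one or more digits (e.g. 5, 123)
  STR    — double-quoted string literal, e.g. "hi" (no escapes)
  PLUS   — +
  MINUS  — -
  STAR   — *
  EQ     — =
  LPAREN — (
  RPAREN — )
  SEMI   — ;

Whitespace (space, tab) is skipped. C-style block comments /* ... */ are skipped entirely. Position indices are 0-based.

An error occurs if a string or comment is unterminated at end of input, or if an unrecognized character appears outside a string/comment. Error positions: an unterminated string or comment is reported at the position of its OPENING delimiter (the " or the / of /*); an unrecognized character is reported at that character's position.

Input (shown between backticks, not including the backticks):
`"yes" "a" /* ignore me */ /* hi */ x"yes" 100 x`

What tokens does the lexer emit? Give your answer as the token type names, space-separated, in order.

pos=0: enter STRING mode
pos=0: emit STR "yes" (now at pos=5)
pos=6: enter STRING mode
pos=6: emit STR "a" (now at pos=9)
pos=10: enter COMMENT mode (saw '/*')
exit COMMENT mode (now at pos=25)
pos=26: enter COMMENT mode (saw '/*')
exit COMMENT mode (now at pos=34)
pos=35: emit ID 'x' (now at pos=36)
pos=36: enter STRING mode
pos=36: emit STR "yes" (now at pos=41)
pos=42: emit NUM '100' (now at pos=45)
pos=46: emit ID 'x' (now at pos=47)
DONE. 6 tokens: [STR, STR, ID, STR, NUM, ID]

Answer: STR STR ID STR NUM ID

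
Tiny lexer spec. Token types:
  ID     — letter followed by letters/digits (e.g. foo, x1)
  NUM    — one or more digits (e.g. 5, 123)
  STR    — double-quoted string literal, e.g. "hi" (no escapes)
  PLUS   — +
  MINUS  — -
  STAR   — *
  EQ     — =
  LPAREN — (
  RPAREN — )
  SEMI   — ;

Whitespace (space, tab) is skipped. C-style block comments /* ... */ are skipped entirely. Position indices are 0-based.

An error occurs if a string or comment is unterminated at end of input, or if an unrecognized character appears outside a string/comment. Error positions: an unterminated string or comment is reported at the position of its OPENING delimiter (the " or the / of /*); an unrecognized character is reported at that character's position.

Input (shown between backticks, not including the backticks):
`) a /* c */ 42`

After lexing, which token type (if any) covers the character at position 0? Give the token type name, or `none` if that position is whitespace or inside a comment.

pos=0: emit RPAREN ')'
pos=2: emit ID 'a' (now at pos=3)
pos=4: enter COMMENT mode (saw '/*')
exit COMMENT mode (now at pos=11)
pos=12: emit NUM '42' (now at pos=14)
DONE. 3 tokens: [RPAREN, ID, NUM]
Position 0: char is ')' -> RPAREN

Answer: RPAREN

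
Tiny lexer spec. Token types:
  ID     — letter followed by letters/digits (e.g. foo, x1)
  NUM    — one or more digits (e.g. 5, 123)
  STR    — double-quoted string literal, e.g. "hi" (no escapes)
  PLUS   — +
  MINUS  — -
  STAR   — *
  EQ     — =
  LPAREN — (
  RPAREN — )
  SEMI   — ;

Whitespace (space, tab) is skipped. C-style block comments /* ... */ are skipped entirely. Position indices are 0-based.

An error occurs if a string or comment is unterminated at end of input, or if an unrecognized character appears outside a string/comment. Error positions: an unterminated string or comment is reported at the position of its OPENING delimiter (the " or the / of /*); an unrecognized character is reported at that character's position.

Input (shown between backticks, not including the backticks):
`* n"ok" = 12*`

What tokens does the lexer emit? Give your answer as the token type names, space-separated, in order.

pos=0: emit STAR '*'
pos=2: emit ID 'n' (now at pos=3)
pos=3: enter STRING mode
pos=3: emit STR "ok" (now at pos=7)
pos=8: emit EQ '='
pos=10: emit NUM '12' (now at pos=12)
pos=12: emit STAR '*'
DONE. 6 tokens: [STAR, ID, STR, EQ, NUM, STAR]

Answer: STAR ID STR EQ NUM STAR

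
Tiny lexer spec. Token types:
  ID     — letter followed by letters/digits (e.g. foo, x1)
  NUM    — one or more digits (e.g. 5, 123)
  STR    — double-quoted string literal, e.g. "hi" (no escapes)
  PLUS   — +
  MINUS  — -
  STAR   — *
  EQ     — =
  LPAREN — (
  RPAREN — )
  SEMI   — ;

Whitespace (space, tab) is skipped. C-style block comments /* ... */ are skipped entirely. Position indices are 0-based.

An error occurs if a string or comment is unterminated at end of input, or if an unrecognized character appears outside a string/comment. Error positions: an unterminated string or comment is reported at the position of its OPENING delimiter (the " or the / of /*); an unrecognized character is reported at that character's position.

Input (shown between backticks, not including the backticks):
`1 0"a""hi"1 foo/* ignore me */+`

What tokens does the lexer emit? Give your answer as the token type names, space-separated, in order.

pos=0: emit NUM '1' (now at pos=1)
pos=2: emit NUM '0' (now at pos=3)
pos=3: enter STRING mode
pos=3: emit STR "a" (now at pos=6)
pos=6: enter STRING mode
pos=6: emit STR "hi" (now at pos=10)
pos=10: emit NUM '1' (now at pos=11)
pos=12: emit ID 'foo' (now at pos=15)
pos=15: enter COMMENT mode (saw '/*')
exit COMMENT mode (now at pos=30)
pos=30: emit PLUS '+'
DONE. 7 tokens: [NUM, NUM, STR, STR, NUM, ID, PLUS]

Answer: NUM NUM STR STR NUM ID PLUS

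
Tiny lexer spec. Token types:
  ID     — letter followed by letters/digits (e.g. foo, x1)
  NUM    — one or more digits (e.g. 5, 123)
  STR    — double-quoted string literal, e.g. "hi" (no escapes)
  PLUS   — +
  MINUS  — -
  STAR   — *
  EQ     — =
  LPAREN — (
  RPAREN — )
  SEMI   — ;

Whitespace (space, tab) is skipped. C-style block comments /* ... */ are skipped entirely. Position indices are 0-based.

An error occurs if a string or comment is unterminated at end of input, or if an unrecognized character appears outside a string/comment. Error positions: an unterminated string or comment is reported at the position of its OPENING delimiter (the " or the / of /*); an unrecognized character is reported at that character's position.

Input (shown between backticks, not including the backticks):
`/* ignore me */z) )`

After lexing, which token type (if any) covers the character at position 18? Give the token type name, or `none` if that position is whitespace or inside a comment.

Answer: RPAREN

Derivation:
pos=0: enter COMMENT mode (saw '/*')
exit COMMENT mode (now at pos=15)
pos=15: emit ID 'z' (now at pos=16)
pos=16: emit RPAREN ')'
pos=18: emit RPAREN ')'
DONE. 3 tokens: [ID, RPAREN, RPAREN]
Position 18: char is ')' -> RPAREN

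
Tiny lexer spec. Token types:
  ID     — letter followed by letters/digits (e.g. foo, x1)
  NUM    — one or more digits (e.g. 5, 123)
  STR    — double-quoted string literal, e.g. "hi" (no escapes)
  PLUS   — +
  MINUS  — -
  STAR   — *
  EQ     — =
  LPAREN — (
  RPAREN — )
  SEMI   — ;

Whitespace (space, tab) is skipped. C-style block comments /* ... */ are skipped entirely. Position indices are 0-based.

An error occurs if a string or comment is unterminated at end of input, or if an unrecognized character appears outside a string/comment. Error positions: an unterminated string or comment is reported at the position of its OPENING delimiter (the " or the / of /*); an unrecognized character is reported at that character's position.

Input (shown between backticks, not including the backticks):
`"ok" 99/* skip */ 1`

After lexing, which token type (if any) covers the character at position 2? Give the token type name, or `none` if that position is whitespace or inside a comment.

Answer: STR

Derivation:
pos=0: enter STRING mode
pos=0: emit STR "ok" (now at pos=4)
pos=5: emit NUM '99' (now at pos=7)
pos=7: enter COMMENT mode (saw '/*')
exit COMMENT mode (now at pos=17)
pos=18: emit NUM '1' (now at pos=19)
DONE. 3 tokens: [STR, NUM, NUM]
Position 2: char is 'k' -> STR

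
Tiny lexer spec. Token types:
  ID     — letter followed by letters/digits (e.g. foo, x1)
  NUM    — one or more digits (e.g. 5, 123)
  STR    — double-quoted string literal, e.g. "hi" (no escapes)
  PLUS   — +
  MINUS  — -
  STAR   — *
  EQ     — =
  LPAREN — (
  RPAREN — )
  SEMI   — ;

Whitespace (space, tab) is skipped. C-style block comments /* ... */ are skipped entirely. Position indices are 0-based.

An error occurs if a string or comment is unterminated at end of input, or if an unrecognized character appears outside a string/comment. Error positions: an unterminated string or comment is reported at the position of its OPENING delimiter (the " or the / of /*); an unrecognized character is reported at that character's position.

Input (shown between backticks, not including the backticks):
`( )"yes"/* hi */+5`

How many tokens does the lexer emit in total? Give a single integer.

pos=0: emit LPAREN '('
pos=2: emit RPAREN ')'
pos=3: enter STRING mode
pos=3: emit STR "yes" (now at pos=8)
pos=8: enter COMMENT mode (saw '/*')
exit COMMENT mode (now at pos=16)
pos=16: emit PLUS '+'
pos=17: emit NUM '5' (now at pos=18)
DONE. 5 tokens: [LPAREN, RPAREN, STR, PLUS, NUM]

Answer: 5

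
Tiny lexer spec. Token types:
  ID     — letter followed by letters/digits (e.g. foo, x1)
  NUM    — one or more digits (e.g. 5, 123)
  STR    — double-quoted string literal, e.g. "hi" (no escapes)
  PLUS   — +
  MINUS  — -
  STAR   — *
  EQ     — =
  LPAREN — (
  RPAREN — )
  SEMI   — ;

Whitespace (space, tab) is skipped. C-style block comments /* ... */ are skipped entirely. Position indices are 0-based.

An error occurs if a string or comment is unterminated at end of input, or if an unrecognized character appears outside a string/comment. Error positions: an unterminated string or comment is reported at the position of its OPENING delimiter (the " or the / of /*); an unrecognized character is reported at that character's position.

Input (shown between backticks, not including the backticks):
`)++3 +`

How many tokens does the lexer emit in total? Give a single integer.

Answer: 5

Derivation:
pos=0: emit RPAREN ')'
pos=1: emit PLUS '+'
pos=2: emit PLUS '+'
pos=3: emit NUM '3' (now at pos=4)
pos=5: emit PLUS '+'
DONE. 5 tokens: [RPAREN, PLUS, PLUS, NUM, PLUS]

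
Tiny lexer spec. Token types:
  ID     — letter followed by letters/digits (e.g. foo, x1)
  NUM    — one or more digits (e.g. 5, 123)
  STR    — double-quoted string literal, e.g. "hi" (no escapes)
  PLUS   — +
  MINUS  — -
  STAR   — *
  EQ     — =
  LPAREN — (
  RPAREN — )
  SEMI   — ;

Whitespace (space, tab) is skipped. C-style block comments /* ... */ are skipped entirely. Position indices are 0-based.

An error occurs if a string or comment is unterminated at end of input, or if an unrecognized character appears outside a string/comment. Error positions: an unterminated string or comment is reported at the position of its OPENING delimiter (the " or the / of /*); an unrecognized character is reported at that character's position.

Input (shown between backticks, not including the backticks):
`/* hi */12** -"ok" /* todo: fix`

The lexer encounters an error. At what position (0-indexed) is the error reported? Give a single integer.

Answer: 19

Derivation:
pos=0: enter COMMENT mode (saw '/*')
exit COMMENT mode (now at pos=8)
pos=8: emit NUM '12' (now at pos=10)
pos=10: emit STAR '*'
pos=11: emit STAR '*'
pos=13: emit MINUS '-'
pos=14: enter STRING mode
pos=14: emit STR "ok" (now at pos=18)
pos=19: enter COMMENT mode (saw '/*')
pos=19: ERROR — unterminated comment (reached EOF)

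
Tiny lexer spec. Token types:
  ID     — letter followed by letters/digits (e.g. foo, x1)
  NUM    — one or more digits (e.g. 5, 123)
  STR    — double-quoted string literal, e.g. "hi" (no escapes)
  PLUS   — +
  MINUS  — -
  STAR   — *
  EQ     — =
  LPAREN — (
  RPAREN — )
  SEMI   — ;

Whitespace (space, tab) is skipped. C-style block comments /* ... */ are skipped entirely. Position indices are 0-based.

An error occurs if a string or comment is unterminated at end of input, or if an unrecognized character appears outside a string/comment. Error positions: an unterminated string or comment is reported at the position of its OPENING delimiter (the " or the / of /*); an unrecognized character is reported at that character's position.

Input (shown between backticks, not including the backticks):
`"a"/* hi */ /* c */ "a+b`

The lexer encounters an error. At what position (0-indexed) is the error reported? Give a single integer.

pos=0: enter STRING mode
pos=0: emit STR "a" (now at pos=3)
pos=3: enter COMMENT mode (saw '/*')
exit COMMENT mode (now at pos=11)
pos=12: enter COMMENT mode (saw '/*')
exit COMMENT mode (now at pos=19)
pos=20: enter STRING mode
pos=20: ERROR — unterminated string

Answer: 20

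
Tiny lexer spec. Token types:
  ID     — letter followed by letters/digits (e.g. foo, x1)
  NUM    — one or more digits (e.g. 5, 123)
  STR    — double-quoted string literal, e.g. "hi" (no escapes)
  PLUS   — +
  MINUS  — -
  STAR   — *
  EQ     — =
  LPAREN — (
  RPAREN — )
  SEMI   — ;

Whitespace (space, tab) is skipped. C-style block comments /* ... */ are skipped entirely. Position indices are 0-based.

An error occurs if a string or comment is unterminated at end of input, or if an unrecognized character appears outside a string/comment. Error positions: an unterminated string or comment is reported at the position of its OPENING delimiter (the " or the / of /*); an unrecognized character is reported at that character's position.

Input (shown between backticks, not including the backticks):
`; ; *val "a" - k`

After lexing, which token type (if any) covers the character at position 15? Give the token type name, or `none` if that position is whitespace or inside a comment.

pos=0: emit SEMI ';'
pos=2: emit SEMI ';'
pos=4: emit STAR '*'
pos=5: emit ID 'val' (now at pos=8)
pos=9: enter STRING mode
pos=9: emit STR "a" (now at pos=12)
pos=13: emit MINUS '-'
pos=15: emit ID 'k' (now at pos=16)
DONE. 7 tokens: [SEMI, SEMI, STAR, ID, STR, MINUS, ID]
Position 15: char is 'k' -> ID

Answer: ID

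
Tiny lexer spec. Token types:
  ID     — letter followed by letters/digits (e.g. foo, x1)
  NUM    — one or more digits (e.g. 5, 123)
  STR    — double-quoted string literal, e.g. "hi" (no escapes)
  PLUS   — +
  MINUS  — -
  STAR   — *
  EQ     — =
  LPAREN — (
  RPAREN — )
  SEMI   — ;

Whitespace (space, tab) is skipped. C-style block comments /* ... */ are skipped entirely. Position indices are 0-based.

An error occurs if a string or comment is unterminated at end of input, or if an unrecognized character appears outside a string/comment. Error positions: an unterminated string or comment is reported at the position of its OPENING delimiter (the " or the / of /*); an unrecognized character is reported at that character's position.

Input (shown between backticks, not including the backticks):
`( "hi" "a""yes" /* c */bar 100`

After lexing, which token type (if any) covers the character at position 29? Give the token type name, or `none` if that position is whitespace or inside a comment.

pos=0: emit LPAREN '('
pos=2: enter STRING mode
pos=2: emit STR "hi" (now at pos=6)
pos=7: enter STRING mode
pos=7: emit STR "a" (now at pos=10)
pos=10: enter STRING mode
pos=10: emit STR "yes" (now at pos=15)
pos=16: enter COMMENT mode (saw '/*')
exit COMMENT mode (now at pos=23)
pos=23: emit ID 'bar' (now at pos=26)
pos=27: emit NUM '100' (now at pos=30)
DONE. 6 tokens: [LPAREN, STR, STR, STR, ID, NUM]
Position 29: char is '0' -> NUM

Answer: NUM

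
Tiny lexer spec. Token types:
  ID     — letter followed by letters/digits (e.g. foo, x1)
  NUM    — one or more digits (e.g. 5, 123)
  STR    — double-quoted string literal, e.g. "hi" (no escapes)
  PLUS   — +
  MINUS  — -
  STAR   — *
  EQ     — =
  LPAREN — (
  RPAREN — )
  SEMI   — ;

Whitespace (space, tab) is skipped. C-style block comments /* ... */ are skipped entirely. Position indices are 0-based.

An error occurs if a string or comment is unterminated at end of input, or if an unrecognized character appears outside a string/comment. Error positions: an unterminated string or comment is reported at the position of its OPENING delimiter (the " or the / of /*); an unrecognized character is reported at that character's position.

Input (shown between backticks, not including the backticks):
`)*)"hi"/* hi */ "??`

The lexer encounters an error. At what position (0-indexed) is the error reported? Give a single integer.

Answer: 16

Derivation:
pos=0: emit RPAREN ')'
pos=1: emit STAR '*'
pos=2: emit RPAREN ')'
pos=3: enter STRING mode
pos=3: emit STR "hi" (now at pos=7)
pos=7: enter COMMENT mode (saw '/*')
exit COMMENT mode (now at pos=15)
pos=16: enter STRING mode
pos=16: ERROR — unterminated string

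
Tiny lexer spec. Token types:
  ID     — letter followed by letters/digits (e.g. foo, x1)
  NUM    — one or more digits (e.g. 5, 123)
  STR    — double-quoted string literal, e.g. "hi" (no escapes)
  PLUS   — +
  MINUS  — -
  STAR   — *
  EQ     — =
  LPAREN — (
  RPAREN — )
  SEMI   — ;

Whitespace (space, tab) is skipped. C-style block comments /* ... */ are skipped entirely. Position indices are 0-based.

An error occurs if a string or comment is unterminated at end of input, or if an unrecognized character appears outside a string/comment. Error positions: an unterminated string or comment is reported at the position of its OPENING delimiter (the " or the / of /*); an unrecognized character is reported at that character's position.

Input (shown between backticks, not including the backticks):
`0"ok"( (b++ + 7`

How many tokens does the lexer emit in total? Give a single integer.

pos=0: emit NUM '0' (now at pos=1)
pos=1: enter STRING mode
pos=1: emit STR "ok" (now at pos=5)
pos=5: emit LPAREN '('
pos=7: emit LPAREN '('
pos=8: emit ID 'b' (now at pos=9)
pos=9: emit PLUS '+'
pos=10: emit PLUS '+'
pos=12: emit PLUS '+'
pos=14: emit NUM '7' (now at pos=15)
DONE. 9 tokens: [NUM, STR, LPAREN, LPAREN, ID, PLUS, PLUS, PLUS, NUM]

Answer: 9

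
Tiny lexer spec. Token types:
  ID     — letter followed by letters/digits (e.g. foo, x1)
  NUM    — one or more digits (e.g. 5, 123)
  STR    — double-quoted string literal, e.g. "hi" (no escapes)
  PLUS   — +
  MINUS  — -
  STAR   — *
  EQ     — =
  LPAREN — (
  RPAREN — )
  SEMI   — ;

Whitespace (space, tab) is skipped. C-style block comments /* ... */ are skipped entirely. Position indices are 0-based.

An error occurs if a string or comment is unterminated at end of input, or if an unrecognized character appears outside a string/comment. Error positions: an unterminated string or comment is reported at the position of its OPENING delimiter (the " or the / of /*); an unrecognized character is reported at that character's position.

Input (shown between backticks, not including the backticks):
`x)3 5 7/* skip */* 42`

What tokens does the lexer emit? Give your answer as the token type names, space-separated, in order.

Answer: ID RPAREN NUM NUM NUM STAR NUM

Derivation:
pos=0: emit ID 'x' (now at pos=1)
pos=1: emit RPAREN ')'
pos=2: emit NUM '3' (now at pos=3)
pos=4: emit NUM '5' (now at pos=5)
pos=6: emit NUM '7' (now at pos=7)
pos=7: enter COMMENT mode (saw '/*')
exit COMMENT mode (now at pos=17)
pos=17: emit STAR '*'
pos=19: emit NUM '42' (now at pos=21)
DONE. 7 tokens: [ID, RPAREN, NUM, NUM, NUM, STAR, NUM]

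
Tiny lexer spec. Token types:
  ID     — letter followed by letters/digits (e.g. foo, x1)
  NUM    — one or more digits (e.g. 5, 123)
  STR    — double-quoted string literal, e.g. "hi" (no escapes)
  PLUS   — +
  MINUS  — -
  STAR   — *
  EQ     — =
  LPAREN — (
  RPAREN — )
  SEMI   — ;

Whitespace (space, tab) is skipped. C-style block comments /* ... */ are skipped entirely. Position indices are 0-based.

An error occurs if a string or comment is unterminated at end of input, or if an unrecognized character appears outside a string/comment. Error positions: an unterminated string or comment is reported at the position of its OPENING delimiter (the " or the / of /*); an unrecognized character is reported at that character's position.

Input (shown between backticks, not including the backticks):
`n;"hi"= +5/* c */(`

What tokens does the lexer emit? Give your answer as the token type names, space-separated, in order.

Answer: ID SEMI STR EQ PLUS NUM LPAREN

Derivation:
pos=0: emit ID 'n' (now at pos=1)
pos=1: emit SEMI ';'
pos=2: enter STRING mode
pos=2: emit STR "hi" (now at pos=6)
pos=6: emit EQ '='
pos=8: emit PLUS '+'
pos=9: emit NUM '5' (now at pos=10)
pos=10: enter COMMENT mode (saw '/*')
exit COMMENT mode (now at pos=17)
pos=17: emit LPAREN '('
DONE. 7 tokens: [ID, SEMI, STR, EQ, PLUS, NUM, LPAREN]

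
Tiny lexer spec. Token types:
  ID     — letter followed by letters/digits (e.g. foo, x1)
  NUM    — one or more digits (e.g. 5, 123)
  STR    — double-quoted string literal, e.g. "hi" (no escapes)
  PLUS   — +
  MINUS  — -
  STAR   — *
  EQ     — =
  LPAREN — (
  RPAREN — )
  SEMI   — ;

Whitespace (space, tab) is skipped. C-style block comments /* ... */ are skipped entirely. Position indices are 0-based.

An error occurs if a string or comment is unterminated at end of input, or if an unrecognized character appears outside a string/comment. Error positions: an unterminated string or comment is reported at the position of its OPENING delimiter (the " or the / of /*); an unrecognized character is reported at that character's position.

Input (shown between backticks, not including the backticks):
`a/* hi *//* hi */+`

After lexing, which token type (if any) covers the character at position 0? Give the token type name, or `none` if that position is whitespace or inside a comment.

Answer: ID

Derivation:
pos=0: emit ID 'a' (now at pos=1)
pos=1: enter COMMENT mode (saw '/*')
exit COMMENT mode (now at pos=9)
pos=9: enter COMMENT mode (saw '/*')
exit COMMENT mode (now at pos=17)
pos=17: emit PLUS '+'
DONE. 2 tokens: [ID, PLUS]
Position 0: char is 'a' -> ID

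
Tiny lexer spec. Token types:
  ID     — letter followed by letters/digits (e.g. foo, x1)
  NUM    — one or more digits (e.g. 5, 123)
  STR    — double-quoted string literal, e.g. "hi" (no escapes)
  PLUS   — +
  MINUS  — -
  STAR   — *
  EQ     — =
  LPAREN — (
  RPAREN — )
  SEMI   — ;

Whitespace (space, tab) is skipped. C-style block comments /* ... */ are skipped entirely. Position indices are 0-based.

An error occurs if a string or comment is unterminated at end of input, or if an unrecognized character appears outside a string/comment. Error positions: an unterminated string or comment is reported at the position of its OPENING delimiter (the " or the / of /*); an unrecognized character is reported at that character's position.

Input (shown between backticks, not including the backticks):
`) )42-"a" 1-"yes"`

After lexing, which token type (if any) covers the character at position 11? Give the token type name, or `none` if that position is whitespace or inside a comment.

Answer: MINUS

Derivation:
pos=0: emit RPAREN ')'
pos=2: emit RPAREN ')'
pos=3: emit NUM '42' (now at pos=5)
pos=5: emit MINUS '-'
pos=6: enter STRING mode
pos=6: emit STR "a" (now at pos=9)
pos=10: emit NUM '1' (now at pos=11)
pos=11: emit MINUS '-'
pos=12: enter STRING mode
pos=12: emit STR "yes" (now at pos=17)
DONE. 8 tokens: [RPAREN, RPAREN, NUM, MINUS, STR, NUM, MINUS, STR]
Position 11: char is '-' -> MINUS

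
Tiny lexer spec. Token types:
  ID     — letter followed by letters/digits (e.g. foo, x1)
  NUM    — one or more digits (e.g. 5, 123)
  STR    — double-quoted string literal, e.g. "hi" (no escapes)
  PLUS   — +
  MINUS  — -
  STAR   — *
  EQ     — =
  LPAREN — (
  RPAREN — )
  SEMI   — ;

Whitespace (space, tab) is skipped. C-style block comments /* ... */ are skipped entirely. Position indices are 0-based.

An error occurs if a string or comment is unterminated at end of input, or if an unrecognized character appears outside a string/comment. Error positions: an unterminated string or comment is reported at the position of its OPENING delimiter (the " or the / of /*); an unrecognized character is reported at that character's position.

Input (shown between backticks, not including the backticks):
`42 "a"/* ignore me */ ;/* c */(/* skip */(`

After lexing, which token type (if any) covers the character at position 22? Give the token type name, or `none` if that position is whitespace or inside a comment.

Answer: SEMI

Derivation:
pos=0: emit NUM '42' (now at pos=2)
pos=3: enter STRING mode
pos=3: emit STR "a" (now at pos=6)
pos=6: enter COMMENT mode (saw '/*')
exit COMMENT mode (now at pos=21)
pos=22: emit SEMI ';'
pos=23: enter COMMENT mode (saw '/*')
exit COMMENT mode (now at pos=30)
pos=30: emit LPAREN '('
pos=31: enter COMMENT mode (saw '/*')
exit COMMENT mode (now at pos=41)
pos=41: emit LPAREN '('
DONE. 5 tokens: [NUM, STR, SEMI, LPAREN, LPAREN]
Position 22: char is ';' -> SEMI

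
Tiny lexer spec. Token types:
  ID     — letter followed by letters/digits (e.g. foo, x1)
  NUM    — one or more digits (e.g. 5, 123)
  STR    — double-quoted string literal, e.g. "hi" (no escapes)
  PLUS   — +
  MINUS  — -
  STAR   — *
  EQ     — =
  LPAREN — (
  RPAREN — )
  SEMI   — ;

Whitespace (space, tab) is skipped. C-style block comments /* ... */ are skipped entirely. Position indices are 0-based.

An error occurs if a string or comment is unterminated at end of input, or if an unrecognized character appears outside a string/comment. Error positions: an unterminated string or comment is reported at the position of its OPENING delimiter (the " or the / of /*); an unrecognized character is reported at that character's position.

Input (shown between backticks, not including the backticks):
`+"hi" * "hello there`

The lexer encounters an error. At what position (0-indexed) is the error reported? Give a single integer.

Answer: 8

Derivation:
pos=0: emit PLUS '+'
pos=1: enter STRING mode
pos=1: emit STR "hi" (now at pos=5)
pos=6: emit STAR '*'
pos=8: enter STRING mode
pos=8: ERROR — unterminated string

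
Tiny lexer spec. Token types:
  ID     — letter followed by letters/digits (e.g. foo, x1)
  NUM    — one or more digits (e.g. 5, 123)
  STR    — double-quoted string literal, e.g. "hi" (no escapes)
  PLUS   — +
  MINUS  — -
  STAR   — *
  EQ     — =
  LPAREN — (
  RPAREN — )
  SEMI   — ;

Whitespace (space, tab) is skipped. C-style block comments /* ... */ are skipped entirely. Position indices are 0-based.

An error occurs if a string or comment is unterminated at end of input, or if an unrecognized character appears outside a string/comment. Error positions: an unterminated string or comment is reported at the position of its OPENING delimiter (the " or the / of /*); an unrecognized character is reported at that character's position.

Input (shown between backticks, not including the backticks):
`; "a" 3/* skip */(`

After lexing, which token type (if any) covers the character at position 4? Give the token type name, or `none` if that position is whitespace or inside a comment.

pos=0: emit SEMI ';'
pos=2: enter STRING mode
pos=2: emit STR "a" (now at pos=5)
pos=6: emit NUM '3' (now at pos=7)
pos=7: enter COMMENT mode (saw '/*')
exit COMMENT mode (now at pos=17)
pos=17: emit LPAREN '('
DONE. 4 tokens: [SEMI, STR, NUM, LPAREN]
Position 4: char is '"' -> STR

Answer: STR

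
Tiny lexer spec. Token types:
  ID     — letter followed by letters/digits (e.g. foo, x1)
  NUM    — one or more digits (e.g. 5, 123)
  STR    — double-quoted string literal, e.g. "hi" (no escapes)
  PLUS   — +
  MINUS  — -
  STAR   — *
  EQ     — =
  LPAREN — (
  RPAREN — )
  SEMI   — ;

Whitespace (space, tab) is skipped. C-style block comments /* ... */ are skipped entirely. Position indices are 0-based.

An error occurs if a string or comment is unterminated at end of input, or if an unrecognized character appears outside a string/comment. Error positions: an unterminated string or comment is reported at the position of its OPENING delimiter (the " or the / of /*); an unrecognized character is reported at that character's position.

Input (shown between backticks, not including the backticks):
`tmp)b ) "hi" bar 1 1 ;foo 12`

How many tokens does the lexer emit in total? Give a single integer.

pos=0: emit ID 'tmp' (now at pos=3)
pos=3: emit RPAREN ')'
pos=4: emit ID 'b' (now at pos=5)
pos=6: emit RPAREN ')'
pos=8: enter STRING mode
pos=8: emit STR "hi" (now at pos=12)
pos=13: emit ID 'bar' (now at pos=16)
pos=17: emit NUM '1' (now at pos=18)
pos=19: emit NUM '1' (now at pos=20)
pos=21: emit SEMI ';'
pos=22: emit ID 'foo' (now at pos=25)
pos=26: emit NUM '12' (now at pos=28)
DONE. 11 tokens: [ID, RPAREN, ID, RPAREN, STR, ID, NUM, NUM, SEMI, ID, NUM]

Answer: 11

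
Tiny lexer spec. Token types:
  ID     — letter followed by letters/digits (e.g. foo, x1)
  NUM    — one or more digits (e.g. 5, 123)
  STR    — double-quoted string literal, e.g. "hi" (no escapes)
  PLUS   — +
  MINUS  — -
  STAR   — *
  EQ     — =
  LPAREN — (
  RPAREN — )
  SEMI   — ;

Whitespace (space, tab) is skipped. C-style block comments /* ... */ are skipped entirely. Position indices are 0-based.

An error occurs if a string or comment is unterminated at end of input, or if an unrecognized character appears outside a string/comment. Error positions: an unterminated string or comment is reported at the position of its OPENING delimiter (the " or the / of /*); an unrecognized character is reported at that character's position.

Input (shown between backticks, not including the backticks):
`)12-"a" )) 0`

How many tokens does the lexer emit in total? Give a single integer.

pos=0: emit RPAREN ')'
pos=1: emit NUM '12' (now at pos=3)
pos=3: emit MINUS '-'
pos=4: enter STRING mode
pos=4: emit STR "a" (now at pos=7)
pos=8: emit RPAREN ')'
pos=9: emit RPAREN ')'
pos=11: emit NUM '0' (now at pos=12)
DONE. 7 tokens: [RPAREN, NUM, MINUS, STR, RPAREN, RPAREN, NUM]

Answer: 7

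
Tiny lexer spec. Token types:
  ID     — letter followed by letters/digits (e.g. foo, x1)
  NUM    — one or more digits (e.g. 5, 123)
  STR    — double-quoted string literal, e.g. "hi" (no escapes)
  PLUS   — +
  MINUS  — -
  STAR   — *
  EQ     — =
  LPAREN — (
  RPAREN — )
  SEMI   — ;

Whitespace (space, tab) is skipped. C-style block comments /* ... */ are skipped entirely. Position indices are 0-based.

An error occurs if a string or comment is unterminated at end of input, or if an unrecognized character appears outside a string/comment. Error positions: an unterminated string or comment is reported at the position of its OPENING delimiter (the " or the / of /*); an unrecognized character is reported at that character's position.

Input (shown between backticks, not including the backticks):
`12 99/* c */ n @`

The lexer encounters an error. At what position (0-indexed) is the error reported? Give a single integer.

Answer: 15

Derivation:
pos=0: emit NUM '12' (now at pos=2)
pos=3: emit NUM '99' (now at pos=5)
pos=5: enter COMMENT mode (saw '/*')
exit COMMENT mode (now at pos=12)
pos=13: emit ID 'n' (now at pos=14)
pos=15: ERROR — unrecognized char '@'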